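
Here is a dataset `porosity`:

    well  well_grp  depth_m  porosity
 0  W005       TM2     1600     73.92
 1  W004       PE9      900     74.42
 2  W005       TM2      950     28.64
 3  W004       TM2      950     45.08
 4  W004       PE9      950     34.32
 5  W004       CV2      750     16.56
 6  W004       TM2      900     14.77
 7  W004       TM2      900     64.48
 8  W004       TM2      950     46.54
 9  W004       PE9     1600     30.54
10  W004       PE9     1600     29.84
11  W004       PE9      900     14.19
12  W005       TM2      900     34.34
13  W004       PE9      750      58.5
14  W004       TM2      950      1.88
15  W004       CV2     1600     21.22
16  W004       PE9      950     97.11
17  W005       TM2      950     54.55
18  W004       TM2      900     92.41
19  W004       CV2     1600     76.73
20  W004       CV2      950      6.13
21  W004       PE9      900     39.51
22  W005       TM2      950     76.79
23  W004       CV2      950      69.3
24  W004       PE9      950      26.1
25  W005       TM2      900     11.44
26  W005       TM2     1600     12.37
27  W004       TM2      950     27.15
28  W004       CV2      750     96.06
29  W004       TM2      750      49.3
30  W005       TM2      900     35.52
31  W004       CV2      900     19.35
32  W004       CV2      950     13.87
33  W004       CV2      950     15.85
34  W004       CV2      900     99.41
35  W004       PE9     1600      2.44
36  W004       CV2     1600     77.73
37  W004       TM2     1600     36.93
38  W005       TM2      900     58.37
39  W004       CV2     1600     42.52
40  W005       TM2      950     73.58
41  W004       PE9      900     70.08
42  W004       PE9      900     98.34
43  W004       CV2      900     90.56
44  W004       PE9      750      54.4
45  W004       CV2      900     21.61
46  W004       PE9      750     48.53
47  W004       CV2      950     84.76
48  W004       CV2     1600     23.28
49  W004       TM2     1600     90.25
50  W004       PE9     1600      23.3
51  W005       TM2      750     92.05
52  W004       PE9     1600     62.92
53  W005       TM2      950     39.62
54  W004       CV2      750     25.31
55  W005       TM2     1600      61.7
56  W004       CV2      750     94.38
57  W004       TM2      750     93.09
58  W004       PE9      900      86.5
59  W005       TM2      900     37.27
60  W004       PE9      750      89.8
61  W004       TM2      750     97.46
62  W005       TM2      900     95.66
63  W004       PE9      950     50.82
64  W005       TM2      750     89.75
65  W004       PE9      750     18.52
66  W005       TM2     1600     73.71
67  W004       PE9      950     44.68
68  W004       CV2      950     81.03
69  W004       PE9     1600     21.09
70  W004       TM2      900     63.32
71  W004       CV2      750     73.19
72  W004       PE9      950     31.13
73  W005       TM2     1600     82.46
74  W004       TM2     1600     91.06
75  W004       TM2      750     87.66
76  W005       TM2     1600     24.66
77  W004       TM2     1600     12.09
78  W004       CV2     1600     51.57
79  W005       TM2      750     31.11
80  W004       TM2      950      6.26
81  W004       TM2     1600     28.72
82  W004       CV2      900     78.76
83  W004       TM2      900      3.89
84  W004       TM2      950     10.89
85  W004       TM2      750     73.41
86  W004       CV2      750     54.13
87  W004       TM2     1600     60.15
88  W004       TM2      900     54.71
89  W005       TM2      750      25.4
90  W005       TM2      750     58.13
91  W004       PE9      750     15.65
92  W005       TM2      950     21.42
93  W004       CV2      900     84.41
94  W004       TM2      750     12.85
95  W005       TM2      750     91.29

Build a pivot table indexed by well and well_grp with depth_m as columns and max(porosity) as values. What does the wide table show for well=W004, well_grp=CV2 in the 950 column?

84.76

Rows with well=W004, well_grp=CV2 and depth_m=950: porosity values are 6.13, 69.3, 13.87, 15.85, 84.76, 81.03.
max(6.13, 69.3, 13.87, 15.85, 84.76, 81.03) = 84.76.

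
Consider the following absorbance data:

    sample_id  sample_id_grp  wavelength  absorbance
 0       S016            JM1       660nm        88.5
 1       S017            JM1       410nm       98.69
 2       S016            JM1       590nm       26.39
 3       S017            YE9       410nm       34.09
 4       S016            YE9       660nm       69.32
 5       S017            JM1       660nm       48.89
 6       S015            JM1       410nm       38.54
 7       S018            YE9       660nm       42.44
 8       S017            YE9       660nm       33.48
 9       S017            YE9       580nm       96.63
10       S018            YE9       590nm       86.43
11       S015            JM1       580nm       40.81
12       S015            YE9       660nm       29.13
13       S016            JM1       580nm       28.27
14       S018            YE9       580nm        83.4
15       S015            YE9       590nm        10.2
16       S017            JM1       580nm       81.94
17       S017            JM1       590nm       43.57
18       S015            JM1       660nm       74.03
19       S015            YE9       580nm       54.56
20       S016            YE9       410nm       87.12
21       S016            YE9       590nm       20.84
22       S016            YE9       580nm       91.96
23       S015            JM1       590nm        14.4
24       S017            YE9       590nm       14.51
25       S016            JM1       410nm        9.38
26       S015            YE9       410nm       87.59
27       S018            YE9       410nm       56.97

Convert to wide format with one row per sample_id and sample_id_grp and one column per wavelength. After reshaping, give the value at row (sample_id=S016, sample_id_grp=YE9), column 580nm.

Wide layout: rows indexed by sample_id and sample_id_grp, columns are the 4 distinct wavelength values (660nm, 410nm, 590nm, 580nm).
Cell (sample_id=S016, sample_id_grp=YE9, wavelength=580nm) draws from the long row where sample_id=S016, sample_id_grp=YE9 and wavelength=580nm, which has absorbance=91.96.

91.96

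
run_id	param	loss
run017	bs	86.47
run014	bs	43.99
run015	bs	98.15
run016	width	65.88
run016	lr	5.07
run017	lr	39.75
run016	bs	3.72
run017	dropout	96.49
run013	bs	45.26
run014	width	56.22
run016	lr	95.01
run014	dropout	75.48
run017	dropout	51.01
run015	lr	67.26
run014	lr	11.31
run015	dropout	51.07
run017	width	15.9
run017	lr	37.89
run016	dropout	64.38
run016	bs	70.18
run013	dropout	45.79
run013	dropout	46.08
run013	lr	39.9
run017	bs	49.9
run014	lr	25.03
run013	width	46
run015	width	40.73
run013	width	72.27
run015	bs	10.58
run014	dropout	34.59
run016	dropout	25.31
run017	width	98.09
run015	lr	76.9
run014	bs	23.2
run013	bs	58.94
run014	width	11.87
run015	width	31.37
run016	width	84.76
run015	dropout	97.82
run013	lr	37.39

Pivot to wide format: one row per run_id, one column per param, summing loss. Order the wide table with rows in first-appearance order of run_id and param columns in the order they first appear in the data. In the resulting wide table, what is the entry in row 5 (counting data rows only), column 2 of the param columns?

118.27

With rows in first-appearance order of run_id, row 5 is run_id=run013. param columns in first-appearance order: bs, width, lr, dropout; column 2 is width.
Long rows with run_id=run013, param=width: 46 + 72.27 = 118.27.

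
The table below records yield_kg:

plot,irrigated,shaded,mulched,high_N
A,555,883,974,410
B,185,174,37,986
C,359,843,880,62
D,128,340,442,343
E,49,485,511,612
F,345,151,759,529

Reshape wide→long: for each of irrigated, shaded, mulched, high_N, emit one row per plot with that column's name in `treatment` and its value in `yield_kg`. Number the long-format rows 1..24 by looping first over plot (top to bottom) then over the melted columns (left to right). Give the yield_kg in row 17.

49

24 rows total (6 × 4). Row 17: index ⌊(17-1)/4⌋ = 4 into plot → E; (17-1) mod 4 = 0 into the melted columns → irrigated.
So row 17 is (E, irrigated, 49); yield_kg = 49.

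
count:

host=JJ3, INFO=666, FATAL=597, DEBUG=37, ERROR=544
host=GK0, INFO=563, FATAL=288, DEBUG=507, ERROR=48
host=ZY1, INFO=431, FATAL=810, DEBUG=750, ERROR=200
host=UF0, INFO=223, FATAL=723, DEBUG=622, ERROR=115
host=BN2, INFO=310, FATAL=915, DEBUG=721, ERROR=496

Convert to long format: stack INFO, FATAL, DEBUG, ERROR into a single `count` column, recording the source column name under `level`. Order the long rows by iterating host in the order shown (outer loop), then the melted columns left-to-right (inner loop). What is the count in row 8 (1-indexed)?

48

20 rows total (5 × 4). Row 8: index ⌊(8-1)/4⌋ = 1 into host → GK0; (8-1) mod 4 = 3 into the melted columns → ERROR.
So row 8 is (GK0, ERROR, 48); count = 48.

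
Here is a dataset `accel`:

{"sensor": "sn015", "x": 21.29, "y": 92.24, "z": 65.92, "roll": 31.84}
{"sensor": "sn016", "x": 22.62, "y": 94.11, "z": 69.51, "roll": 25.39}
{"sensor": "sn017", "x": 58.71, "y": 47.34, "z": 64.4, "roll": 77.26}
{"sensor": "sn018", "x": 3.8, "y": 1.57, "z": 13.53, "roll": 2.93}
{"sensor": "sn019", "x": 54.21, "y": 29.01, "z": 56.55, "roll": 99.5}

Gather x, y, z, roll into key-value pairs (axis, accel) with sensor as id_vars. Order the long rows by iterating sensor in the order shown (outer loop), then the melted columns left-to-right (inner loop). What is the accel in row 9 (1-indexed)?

58.71

20 rows total (5 × 4). Row 9: index ⌊(9-1)/4⌋ = 2 into sensor → sn017; (9-1) mod 4 = 0 into the melted columns → x.
So row 9 is (sn017, x, 58.71); accel = 58.71.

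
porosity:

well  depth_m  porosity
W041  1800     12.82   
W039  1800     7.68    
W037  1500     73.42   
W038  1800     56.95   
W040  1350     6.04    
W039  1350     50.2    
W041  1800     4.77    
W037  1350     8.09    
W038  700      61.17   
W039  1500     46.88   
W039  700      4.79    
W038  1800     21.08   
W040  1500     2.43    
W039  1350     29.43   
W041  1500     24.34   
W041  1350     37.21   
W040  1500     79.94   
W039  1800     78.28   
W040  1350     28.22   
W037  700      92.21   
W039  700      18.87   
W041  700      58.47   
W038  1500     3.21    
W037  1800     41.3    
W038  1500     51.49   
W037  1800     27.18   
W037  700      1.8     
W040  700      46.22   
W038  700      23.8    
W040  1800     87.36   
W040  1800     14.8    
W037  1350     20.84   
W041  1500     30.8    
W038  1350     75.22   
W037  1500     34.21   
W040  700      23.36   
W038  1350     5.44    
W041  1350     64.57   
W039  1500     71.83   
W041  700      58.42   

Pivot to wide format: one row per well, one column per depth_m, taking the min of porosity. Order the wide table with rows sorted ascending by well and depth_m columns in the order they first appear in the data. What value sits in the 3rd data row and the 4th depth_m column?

4.79

With rows sorted ascending by well, row 3 is well=W039. depth_m columns in first-appearance order: 1800, 1500, 1350, 700; column 4 is 700.
Long rows with well=W039, depth_m=700: min(4.79, 18.87) = 4.79.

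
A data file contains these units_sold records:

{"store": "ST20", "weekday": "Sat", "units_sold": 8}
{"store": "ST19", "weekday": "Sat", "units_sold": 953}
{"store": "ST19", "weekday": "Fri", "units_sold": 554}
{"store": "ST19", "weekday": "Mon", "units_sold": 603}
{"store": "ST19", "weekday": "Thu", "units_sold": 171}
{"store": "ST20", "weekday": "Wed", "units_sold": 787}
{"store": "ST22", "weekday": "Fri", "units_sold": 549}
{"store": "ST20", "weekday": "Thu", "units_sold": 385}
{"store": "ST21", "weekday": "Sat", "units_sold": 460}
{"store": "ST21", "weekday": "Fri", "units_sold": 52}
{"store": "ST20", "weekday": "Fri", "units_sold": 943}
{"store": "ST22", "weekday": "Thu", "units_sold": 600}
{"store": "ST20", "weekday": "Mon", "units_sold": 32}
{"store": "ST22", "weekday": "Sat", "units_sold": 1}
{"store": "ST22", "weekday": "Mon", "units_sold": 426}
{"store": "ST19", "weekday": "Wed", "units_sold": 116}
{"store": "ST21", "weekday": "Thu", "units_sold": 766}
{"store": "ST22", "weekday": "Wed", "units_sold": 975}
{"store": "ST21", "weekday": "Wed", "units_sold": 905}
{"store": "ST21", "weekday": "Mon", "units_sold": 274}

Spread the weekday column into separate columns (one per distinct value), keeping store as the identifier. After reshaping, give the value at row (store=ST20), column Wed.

Wide layout: rows indexed by store, columns are the 5 distinct weekday values (Sat, Fri, Mon, Thu, Wed).
Cell (store=ST20, weekday=Wed) draws from the long row where store=ST20 and weekday=Wed, which has units_sold=787.

787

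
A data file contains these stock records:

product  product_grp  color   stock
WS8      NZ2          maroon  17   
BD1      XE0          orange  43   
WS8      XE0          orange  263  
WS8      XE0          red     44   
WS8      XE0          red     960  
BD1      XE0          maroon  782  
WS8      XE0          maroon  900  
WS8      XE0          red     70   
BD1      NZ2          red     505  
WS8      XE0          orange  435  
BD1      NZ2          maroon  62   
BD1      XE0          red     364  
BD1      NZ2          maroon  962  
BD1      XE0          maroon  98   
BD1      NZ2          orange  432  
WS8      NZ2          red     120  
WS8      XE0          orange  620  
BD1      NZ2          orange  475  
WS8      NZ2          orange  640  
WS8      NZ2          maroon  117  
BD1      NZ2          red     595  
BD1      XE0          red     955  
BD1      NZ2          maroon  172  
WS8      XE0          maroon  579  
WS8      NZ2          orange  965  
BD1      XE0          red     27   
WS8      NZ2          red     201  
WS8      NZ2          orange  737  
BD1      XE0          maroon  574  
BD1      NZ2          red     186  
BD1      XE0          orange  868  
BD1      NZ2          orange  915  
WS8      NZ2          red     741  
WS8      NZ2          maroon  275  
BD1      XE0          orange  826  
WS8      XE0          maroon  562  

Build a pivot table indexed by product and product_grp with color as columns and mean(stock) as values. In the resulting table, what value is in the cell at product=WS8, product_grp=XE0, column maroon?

680.33

Rows with product=WS8, product_grp=XE0 and color=maroon: stock values are 900, 579, 562.
(900 + 579 + 562) / 3 = 680.33.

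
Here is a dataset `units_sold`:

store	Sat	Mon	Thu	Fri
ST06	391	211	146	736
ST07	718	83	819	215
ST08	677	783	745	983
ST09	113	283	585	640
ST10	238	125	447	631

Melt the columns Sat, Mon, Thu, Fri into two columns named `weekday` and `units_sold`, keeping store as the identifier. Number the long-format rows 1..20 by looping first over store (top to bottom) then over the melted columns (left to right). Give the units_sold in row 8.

215

20 rows total (5 × 4). Row 8: index ⌊(8-1)/4⌋ = 1 into store → ST07; (8-1) mod 4 = 3 into the melted columns → Fri.
So row 8 is (ST07, Fri, 215); units_sold = 215.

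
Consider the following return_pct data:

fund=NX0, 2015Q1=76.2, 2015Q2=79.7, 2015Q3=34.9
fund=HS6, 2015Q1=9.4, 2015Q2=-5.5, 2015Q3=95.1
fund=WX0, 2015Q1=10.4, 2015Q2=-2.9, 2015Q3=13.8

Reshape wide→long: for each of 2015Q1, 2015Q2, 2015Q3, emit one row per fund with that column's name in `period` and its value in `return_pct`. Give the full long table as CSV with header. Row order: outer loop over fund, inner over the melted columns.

Each (fund, column) pair becomes one row: 3 × 3 = 9 rows.
For example, (NX0, 2015Q1) → return_pct=76.2.

fund,period,return_pct
NX0,2015Q1,76.2
NX0,2015Q2,79.7
NX0,2015Q3,34.9
HS6,2015Q1,9.4
HS6,2015Q2,-5.5
HS6,2015Q3,95.1
WX0,2015Q1,10.4
WX0,2015Q2,-2.9
WX0,2015Q3,13.8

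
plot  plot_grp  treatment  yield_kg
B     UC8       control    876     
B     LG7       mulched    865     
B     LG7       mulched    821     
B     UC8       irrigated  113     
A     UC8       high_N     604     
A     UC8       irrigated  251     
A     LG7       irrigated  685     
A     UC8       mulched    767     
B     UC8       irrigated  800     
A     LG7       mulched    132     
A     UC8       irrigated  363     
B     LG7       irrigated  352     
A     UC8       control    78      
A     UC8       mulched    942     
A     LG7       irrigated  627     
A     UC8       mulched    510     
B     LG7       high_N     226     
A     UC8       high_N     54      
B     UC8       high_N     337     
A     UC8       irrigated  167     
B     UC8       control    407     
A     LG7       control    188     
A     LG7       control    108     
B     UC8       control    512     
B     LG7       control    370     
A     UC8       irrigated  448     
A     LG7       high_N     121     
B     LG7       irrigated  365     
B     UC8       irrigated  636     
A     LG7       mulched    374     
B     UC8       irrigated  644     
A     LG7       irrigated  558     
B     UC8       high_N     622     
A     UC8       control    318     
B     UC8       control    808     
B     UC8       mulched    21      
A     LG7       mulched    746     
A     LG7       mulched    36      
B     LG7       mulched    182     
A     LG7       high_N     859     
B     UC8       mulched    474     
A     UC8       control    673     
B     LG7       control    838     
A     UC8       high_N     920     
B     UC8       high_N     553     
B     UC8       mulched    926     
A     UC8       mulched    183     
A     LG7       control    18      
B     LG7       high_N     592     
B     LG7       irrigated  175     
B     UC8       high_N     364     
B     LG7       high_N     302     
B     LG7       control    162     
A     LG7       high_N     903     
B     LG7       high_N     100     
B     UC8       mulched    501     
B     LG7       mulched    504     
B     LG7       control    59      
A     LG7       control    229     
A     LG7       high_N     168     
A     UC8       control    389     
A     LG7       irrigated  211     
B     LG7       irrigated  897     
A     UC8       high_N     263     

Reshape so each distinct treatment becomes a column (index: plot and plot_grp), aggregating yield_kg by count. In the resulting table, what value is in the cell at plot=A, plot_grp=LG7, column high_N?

Rows with plot=A, plot_grp=LG7 and treatment=high_N: yield_kg values are 121, 859, 903, 168.
4 rows match — count = 4.

4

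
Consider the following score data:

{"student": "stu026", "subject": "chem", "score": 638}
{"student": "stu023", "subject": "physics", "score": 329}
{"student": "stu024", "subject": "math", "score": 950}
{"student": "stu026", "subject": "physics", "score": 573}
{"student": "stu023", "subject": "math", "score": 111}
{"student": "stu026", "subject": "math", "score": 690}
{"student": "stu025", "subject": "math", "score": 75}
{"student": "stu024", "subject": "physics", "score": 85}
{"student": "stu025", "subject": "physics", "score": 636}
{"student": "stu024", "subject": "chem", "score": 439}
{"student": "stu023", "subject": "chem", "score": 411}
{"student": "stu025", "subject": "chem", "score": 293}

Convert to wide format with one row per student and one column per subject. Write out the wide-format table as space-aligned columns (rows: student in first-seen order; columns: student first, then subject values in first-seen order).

Columns: student plus the 3 distinct subject values (chem, physics, math).
For example, row stu026 column chem takes score=638 from the long row (stu026, chem).

student  chem  physics  math
stu026   638   573      690 
stu023   411   329      111 
stu024   439   85       950 
stu025   293   636      75  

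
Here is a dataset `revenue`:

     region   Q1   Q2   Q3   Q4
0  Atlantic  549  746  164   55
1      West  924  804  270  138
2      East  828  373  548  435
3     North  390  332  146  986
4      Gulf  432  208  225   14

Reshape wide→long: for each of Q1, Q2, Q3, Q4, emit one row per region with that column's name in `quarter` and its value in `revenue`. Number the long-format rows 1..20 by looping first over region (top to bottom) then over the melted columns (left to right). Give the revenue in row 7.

20 rows total (5 × 4). Row 7: index ⌊(7-1)/4⌋ = 1 into region → West; (7-1) mod 4 = 2 into the melted columns → Q3.
So row 7 is (West, Q3, 270); revenue = 270.

270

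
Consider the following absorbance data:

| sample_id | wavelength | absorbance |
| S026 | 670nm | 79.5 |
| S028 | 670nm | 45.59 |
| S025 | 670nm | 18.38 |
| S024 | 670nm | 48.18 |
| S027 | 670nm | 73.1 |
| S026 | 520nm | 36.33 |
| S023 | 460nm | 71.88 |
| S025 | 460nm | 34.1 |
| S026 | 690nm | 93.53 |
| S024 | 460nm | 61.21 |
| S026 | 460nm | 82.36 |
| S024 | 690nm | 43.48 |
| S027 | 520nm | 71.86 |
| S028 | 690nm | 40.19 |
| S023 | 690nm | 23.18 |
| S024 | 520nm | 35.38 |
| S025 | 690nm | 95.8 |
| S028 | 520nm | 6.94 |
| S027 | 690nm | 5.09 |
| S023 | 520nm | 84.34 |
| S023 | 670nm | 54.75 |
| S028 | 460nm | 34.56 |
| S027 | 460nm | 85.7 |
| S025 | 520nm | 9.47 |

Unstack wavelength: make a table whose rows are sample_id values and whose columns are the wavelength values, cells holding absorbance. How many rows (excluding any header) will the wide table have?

6

6 distinct sample_id values → 6 rows.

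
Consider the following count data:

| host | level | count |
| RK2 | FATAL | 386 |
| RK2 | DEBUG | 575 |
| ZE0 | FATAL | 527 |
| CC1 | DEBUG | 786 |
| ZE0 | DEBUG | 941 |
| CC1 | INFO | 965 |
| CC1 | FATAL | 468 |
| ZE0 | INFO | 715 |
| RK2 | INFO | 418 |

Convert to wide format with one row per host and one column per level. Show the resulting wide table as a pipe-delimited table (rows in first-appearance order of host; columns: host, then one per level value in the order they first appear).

Columns: host plus the 3 distinct level values (FATAL, DEBUG, INFO).
For example, row RK2 column FATAL takes count=386 from the long row (RK2, FATAL).

| host | FATAL | DEBUG | INFO |
| RK2 | 386 | 575 | 418 |
| ZE0 | 527 | 941 | 715 |
| CC1 | 468 | 786 | 965 |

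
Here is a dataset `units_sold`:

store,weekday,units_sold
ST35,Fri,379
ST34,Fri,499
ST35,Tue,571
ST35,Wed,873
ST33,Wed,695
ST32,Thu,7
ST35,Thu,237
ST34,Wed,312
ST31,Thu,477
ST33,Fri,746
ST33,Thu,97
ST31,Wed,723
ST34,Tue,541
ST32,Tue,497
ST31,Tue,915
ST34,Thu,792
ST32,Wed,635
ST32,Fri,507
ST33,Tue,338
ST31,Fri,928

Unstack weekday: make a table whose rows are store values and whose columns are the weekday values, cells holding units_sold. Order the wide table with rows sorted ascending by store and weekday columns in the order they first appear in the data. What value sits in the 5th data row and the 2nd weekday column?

With rows sorted ascending by store, row 5 is store=ST35. weekday columns in first-appearance order: Fri, Tue, Wed, Thu; column 2 is Tue.
Long rows with store=ST35, weekday=Tue: units_sold = 571.

571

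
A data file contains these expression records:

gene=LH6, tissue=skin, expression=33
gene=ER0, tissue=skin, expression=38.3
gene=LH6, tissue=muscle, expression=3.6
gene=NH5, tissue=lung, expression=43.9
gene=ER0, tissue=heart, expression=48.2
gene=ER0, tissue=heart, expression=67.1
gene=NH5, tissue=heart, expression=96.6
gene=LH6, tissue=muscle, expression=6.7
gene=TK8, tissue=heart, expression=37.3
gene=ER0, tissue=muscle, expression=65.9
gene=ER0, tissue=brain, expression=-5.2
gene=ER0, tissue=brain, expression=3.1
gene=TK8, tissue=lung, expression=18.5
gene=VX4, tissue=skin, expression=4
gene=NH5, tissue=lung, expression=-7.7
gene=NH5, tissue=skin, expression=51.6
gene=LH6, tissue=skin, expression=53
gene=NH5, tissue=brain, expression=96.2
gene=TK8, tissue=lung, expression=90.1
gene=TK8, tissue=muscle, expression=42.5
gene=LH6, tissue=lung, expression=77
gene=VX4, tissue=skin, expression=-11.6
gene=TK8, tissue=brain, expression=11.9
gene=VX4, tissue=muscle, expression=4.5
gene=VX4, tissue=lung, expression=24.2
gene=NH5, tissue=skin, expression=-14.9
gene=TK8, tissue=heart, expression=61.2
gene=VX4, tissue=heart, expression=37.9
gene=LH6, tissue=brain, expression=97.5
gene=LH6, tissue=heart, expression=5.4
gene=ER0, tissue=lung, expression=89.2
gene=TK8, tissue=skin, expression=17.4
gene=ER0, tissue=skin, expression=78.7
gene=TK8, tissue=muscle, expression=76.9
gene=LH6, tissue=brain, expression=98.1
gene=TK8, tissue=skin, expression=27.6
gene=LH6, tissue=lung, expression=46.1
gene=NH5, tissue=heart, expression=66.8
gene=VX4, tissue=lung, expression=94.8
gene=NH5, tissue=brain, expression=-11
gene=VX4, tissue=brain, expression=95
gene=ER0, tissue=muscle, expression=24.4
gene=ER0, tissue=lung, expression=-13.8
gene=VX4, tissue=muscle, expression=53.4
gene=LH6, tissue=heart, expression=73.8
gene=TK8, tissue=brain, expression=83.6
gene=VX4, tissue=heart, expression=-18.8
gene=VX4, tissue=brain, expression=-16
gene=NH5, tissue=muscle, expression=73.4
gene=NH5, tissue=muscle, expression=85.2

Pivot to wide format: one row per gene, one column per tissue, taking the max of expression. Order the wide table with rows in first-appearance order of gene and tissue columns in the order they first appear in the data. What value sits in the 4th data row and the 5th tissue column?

83.6

With rows in first-appearance order of gene, row 4 is gene=TK8. tissue columns in first-appearance order: skin, muscle, lung, heart, brain; column 5 is brain.
Long rows with gene=TK8, tissue=brain: max(11.9, 83.6) = 83.6.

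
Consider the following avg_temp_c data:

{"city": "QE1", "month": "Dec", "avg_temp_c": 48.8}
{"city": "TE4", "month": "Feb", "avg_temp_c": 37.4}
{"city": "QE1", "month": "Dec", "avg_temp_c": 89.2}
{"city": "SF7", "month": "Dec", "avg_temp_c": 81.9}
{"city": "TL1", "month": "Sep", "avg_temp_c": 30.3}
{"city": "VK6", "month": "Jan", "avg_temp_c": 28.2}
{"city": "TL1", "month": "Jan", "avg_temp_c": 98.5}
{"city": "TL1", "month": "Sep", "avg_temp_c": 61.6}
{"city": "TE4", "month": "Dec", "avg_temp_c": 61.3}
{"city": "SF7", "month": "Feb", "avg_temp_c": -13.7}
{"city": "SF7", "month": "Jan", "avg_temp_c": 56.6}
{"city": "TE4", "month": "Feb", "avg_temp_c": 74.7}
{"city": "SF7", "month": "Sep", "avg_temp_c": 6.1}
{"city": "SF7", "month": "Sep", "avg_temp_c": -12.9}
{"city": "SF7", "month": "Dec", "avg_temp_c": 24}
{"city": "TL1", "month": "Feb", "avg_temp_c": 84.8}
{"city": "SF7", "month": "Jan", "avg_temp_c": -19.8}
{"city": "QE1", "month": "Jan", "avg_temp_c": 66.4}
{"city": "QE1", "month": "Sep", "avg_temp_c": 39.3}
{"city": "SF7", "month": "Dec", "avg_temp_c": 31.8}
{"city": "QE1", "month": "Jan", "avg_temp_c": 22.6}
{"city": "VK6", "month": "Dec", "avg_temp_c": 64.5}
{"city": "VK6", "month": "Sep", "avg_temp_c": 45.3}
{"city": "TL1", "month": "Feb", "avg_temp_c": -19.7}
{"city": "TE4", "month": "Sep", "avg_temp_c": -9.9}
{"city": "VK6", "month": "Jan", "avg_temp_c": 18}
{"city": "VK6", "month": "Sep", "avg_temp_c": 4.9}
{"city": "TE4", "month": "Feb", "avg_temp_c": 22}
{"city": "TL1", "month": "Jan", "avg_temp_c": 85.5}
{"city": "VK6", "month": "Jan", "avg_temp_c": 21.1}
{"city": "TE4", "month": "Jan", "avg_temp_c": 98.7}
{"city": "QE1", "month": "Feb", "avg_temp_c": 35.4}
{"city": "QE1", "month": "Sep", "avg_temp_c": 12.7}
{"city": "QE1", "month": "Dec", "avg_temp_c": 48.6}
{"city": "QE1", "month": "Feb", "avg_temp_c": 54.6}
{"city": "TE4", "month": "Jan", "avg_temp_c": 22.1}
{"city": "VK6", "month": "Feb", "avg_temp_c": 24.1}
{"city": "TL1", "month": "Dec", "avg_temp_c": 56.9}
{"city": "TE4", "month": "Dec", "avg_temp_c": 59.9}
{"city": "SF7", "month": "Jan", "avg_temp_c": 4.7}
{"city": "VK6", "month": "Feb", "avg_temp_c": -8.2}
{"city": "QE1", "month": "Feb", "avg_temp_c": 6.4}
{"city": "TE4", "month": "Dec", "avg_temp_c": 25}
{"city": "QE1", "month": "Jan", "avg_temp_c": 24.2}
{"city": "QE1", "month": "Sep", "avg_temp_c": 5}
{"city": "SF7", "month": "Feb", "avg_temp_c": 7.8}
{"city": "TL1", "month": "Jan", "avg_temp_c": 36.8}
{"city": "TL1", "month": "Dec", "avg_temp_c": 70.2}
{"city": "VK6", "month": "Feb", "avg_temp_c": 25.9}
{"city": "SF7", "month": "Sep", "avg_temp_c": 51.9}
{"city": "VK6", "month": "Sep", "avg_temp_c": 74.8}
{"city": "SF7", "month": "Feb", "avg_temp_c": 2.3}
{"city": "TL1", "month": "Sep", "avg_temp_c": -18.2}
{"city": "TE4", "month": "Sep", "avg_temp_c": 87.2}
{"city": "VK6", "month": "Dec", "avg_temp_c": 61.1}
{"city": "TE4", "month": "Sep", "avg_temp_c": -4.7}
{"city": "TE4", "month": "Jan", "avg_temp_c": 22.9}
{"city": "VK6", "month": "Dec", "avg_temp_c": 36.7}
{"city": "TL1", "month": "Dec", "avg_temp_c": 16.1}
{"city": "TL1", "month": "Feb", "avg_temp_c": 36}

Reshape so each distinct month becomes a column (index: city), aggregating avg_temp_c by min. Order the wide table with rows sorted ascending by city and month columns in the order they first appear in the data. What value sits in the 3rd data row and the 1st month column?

25

With rows sorted ascending by city, row 3 is city=TE4. month columns in first-appearance order: Dec, Feb, Sep, Jan; column 1 is Dec.
Long rows with city=TE4, month=Dec: min(61.3, 59.9, 25) = 25.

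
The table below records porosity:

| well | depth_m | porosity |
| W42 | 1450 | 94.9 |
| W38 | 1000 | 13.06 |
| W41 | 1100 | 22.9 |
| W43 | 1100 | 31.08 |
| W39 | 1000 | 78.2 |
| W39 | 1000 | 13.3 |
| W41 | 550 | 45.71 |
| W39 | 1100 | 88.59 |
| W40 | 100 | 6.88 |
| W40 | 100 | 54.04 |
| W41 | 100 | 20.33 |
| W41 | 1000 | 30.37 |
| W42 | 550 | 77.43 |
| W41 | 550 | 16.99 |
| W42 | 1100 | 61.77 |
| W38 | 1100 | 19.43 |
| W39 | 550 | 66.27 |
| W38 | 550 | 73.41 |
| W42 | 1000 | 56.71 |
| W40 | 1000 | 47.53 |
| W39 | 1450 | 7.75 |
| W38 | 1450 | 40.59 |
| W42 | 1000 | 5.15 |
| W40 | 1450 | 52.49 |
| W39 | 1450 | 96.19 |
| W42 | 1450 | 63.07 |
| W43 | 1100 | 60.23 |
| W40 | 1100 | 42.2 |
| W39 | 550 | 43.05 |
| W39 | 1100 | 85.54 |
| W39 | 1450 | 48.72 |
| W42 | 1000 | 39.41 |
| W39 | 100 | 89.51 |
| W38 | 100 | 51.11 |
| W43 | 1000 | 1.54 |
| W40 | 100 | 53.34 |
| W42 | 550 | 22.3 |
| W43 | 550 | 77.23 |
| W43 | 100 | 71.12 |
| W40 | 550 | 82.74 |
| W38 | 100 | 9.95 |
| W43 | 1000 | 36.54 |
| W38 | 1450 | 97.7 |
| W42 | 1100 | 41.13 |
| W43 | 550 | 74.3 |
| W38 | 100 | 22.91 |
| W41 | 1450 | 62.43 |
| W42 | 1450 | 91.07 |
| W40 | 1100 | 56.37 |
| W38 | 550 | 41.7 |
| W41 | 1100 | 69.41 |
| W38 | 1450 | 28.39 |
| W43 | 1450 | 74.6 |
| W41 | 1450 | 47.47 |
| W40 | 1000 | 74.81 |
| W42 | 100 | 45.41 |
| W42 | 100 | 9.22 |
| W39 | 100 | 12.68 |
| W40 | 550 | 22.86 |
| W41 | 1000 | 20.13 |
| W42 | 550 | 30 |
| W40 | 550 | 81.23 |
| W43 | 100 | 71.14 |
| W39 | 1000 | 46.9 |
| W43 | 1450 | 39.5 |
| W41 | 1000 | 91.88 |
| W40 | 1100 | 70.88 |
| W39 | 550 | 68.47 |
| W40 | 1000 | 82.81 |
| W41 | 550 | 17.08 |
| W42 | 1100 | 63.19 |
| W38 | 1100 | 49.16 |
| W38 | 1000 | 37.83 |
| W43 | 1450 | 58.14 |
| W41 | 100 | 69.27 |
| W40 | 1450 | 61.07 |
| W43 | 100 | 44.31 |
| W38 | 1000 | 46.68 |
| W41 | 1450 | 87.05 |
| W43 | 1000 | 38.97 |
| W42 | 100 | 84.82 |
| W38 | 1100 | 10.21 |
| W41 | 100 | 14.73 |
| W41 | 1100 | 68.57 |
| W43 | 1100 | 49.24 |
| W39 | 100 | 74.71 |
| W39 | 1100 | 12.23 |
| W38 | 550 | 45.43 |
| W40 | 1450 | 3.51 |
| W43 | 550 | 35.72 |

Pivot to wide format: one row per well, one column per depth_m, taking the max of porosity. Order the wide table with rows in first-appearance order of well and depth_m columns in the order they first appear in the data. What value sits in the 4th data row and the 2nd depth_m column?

38.97

With rows in first-appearance order of well, row 4 is well=W43. depth_m columns in first-appearance order: 1450, 1000, 1100, 550, 100; column 2 is 1000.
Long rows with well=W43, depth_m=1000: max(1.54, 36.54, 38.97) = 38.97.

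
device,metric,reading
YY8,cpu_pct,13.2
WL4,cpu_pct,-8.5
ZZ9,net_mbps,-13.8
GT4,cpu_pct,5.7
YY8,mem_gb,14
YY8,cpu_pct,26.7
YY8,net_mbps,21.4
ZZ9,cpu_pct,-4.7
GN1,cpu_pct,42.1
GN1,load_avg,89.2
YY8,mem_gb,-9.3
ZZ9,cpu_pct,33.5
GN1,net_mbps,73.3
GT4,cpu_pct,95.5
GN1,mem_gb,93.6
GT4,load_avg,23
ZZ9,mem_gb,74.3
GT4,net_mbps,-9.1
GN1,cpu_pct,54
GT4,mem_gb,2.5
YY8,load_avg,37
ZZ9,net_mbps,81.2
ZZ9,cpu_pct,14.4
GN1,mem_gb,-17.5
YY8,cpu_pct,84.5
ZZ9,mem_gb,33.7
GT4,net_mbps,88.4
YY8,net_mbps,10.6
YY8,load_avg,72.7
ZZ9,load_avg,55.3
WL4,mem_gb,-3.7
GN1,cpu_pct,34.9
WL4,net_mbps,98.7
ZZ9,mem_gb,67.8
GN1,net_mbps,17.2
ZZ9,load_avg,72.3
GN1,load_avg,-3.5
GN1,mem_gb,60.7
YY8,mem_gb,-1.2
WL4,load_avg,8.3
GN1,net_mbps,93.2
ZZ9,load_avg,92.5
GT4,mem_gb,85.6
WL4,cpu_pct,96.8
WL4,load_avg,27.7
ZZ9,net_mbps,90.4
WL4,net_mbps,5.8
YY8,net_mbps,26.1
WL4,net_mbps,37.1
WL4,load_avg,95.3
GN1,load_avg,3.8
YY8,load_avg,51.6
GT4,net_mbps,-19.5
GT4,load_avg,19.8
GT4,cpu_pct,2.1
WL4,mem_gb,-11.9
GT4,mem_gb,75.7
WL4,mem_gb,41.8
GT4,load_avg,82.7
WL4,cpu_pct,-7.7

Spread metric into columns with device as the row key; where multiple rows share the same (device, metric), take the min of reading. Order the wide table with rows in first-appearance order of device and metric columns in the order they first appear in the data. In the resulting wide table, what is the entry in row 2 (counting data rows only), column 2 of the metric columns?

With rows in first-appearance order of device, row 2 is device=WL4. metric columns in first-appearance order: cpu_pct, net_mbps, mem_gb, load_avg; column 2 is net_mbps.
Long rows with device=WL4, metric=net_mbps: min(98.7, 5.8, 37.1) = 5.8.

5.8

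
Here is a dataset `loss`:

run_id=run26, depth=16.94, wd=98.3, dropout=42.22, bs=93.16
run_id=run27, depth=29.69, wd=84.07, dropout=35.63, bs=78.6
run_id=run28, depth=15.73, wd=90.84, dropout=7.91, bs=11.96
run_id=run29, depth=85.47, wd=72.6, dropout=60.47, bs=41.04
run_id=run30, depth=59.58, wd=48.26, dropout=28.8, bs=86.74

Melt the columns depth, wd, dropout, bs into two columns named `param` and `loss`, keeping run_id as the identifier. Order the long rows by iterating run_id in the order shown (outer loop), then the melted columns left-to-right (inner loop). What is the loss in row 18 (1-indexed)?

20 rows total (5 × 4). Row 18: index ⌊(18-1)/4⌋ = 4 into run_id → run30; (18-1) mod 4 = 1 into the melted columns → wd.
So row 18 is (run30, wd, 48.26); loss = 48.26.

48.26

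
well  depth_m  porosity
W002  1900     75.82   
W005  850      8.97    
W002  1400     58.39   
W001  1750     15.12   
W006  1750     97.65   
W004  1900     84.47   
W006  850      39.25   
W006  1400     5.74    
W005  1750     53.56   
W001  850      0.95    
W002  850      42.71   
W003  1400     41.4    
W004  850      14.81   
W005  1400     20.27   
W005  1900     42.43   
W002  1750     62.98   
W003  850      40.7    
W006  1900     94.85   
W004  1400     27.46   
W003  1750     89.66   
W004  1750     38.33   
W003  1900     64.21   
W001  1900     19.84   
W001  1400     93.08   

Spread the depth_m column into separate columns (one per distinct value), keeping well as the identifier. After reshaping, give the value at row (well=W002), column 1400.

58.39

Wide layout: rows indexed by well, columns are the 4 distinct depth_m values (1900, 850, 1400, 1750).
Cell (well=W002, depth_m=1400) draws from the long row where well=W002 and depth_m=1400, which has porosity=58.39.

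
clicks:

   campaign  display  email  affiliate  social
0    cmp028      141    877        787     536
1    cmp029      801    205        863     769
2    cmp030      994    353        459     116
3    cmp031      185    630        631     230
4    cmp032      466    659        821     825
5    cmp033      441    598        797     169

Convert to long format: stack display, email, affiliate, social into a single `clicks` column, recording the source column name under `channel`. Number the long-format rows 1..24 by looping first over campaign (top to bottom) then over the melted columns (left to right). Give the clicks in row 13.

24 rows total (6 × 4). Row 13: index ⌊(13-1)/4⌋ = 3 into campaign → cmp031; (13-1) mod 4 = 0 into the melted columns → display.
So row 13 is (cmp031, display, 185); clicks = 185.

185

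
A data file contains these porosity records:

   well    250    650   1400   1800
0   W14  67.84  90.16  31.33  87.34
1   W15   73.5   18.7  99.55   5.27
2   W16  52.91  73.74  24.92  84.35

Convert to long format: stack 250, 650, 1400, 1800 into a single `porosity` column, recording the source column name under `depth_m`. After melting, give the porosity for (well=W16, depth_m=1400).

Unpivoting turns each (well, wide-column) pair into one long row.
The wide cell at row W16, column 1400 holds 24.92, so the long row (W16, 1400) has porosity=24.92.

24.92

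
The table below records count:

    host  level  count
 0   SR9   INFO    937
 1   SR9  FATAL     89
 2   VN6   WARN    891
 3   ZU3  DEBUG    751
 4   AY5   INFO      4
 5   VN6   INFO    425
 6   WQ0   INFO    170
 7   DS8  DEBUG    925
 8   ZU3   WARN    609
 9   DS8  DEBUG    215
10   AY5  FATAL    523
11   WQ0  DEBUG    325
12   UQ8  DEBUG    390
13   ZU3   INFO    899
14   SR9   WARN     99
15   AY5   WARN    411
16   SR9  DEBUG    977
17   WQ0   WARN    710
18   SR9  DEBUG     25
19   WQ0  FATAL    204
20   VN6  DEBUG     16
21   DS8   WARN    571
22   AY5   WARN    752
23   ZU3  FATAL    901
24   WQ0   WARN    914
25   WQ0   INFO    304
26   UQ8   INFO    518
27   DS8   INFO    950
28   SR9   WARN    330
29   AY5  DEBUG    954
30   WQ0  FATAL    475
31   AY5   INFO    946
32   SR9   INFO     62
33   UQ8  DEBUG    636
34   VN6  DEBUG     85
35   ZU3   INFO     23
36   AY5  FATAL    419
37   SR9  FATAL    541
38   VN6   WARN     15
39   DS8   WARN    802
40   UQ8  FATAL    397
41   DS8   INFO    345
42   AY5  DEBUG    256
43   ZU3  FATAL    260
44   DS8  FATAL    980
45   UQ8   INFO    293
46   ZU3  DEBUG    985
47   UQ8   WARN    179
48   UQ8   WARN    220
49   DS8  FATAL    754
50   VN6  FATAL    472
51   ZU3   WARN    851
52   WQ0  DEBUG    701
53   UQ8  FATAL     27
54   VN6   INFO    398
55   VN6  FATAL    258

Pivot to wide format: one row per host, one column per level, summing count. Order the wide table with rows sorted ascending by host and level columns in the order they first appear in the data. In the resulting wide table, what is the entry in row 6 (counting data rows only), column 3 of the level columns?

With rows sorted ascending by host, row 6 is host=WQ0. level columns in first-appearance order: INFO, FATAL, WARN, DEBUG; column 3 is WARN.
Long rows with host=WQ0, level=WARN: 710 + 914 = 1624.

1624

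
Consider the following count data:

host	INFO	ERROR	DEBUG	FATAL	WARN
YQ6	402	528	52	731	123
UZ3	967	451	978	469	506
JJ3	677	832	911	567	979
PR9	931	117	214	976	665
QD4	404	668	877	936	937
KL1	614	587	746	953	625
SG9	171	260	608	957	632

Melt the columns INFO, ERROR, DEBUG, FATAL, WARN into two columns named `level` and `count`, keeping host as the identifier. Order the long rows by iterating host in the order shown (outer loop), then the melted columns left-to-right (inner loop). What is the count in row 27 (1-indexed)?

35 rows total (7 × 5). Row 27: index ⌊(27-1)/5⌋ = 5 into host → KL1; (27-1) mod 5 = 1 into the melted columns → ERROR.
So row 27 is (KL1, ERROR, 587); count = 587.

587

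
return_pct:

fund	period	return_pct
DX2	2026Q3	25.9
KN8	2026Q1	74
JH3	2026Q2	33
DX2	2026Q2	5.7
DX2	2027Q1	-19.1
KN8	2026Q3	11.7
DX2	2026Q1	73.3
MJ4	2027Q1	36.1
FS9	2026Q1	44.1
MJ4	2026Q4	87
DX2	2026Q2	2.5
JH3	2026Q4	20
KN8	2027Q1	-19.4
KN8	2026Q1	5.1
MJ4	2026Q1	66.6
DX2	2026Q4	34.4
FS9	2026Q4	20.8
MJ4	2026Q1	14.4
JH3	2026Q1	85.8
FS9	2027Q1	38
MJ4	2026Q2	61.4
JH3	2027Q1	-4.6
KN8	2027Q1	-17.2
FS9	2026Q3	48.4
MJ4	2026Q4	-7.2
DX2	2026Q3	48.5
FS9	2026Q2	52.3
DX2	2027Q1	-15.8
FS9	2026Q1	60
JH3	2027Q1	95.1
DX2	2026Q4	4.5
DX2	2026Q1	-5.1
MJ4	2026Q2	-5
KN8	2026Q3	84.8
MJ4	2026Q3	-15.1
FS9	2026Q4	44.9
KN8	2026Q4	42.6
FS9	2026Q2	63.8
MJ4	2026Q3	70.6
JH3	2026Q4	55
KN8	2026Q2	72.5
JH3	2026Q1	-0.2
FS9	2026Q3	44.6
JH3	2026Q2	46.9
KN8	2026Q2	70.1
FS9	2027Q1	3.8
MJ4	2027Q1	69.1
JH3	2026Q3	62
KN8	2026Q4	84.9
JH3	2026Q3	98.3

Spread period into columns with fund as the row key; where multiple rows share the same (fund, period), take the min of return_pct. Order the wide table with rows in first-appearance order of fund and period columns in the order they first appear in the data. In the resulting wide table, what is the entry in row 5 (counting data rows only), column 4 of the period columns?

With rows in first-appearance order of fund, row 5 is fund=FS9. period columns in first-appearance order: 2026Q3, 2026Q1, 2026Q2, 2027Q1, 2026Q4; column 4 is 2027Q1.
Long rows with fund=FS9, period=2027Q1: min(38, 3.8) = 3.8.

3.8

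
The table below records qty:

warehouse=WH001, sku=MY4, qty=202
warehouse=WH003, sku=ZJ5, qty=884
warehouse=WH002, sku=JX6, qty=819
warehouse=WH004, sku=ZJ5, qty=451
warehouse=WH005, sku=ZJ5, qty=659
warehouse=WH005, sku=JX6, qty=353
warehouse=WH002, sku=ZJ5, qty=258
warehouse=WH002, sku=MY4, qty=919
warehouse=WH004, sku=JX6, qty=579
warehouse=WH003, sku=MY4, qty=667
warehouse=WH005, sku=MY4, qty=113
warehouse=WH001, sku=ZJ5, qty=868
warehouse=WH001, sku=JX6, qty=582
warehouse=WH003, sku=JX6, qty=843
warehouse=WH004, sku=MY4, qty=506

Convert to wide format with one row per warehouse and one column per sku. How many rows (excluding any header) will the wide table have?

5 distinct warehouse values → 5 rows.

5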